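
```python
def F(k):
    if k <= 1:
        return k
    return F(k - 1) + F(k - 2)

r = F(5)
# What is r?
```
Call trace (a repeated sub-call is expanded the first time; later identical calls just restate its return value):
F(k=5)
  F(k=4)
    F(k=3)
      F(k=2)
        F(k=1)
        -> return 1
        F(k=0)
        -> return 0
      -> return 1
      F(k=1)
      -> return 1
    -> return 2
    F(k=2) -> return 1  (same call as traced above)
  -> return 3
  F(k=3) -> return 2  (same call as traced above)
-> return 5

Final answer: 5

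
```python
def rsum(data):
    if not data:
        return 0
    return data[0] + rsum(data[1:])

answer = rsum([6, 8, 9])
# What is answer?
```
Call trace:
rsum(data=[6, 8, 9])
  rsum(data=[8, 9])
    rsum(data=[9])
      rsum(data=[])
      -> return 0
    -> return 9
  -> return 17
-> return 23

Final answer: 23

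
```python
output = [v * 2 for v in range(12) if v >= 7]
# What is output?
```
Trace:
  v=0
  v=1
  v=2
  v=3
  v=4
  v=5
  v=6
  v=7
  v=8
  v=9
  v=10
  v=11
  output=[14, 16, 18, 20, 22]

Final answer: [14, 16, 18, 20, 22]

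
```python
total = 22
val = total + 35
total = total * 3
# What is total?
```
Trace:
  total=22
  total=22, val=57
  total=66, val=57

Final answer: 66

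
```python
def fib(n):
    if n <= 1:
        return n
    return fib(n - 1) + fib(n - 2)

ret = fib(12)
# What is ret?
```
Call trace (a repeated sub-call is expanded the first time; later identical calls just restate its return value):
fib(n=12)
  fib(n=11)
    fib(n=10)
      fib(n=9)
        fib(n=8)
          fib(n=7)
            fib(n=6)
              fib(n=5)
                fib(n=4)
                  fib(n=3)
                    fib(n=2)
                      fib(n=1)
                      -> return 1
                      fib(n=0)
                      -> return 0
                    -> return 1
                    fib(n=1)
                    -> return 1
                  -> return 2
                  fib(n=2) -> return 1  (same call as traced above)
                -> return 3
                fib(n=3) -> return 2  (same call as traced above)
              -> return 5
              fib(n=4) -> return 3  (same call as traced above)
            -> return 8
            fib(n=5) -> return 5  (same call as traced above)
          -> return 13
          fib(n=6) -> return 8  (same call as traced above)
        -> return 21
        fib(n=7) -> return 13  (same call as traced above)
      -> return 34
      fib(n=8) -> return 21  (same call as traced above)
    -> return 55
    fib(n=9) -> return 34  (same call as traced above)
  -> return 89
  fib(n=10) -> return 55  (same call as traced above)
-> return 144

Final answer: 144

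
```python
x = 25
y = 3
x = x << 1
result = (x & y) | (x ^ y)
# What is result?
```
Trace:
  x=25
  x=25, y=3
  x=50, y=3
  x=50, y=3, result=51

Final answer: 51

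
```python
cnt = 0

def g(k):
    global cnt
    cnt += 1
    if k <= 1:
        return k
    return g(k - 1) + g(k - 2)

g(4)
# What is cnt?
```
Call trace (a repeated sub-call is expanded the first time; later identical calls just restate its return value):
g(k=4)
  g(k=3)
    g(k=2)
      g(k=1)
      -> return 1
      g(k=0)
      -> return 0
    -> return 1
    g(k=1)
    -> return 1
  -> return 2
  g(k=2) -> return 1  (same call as traced above)
-> return 3

cnt is incremented once per call, so count the calls in each subtree. Let C(k) = number of calls made by g(k).
C(0) = C(1) = 1 (base case, no recursion); C(k) = 1 + C(k - 1) + C(k - 2) otherwise.
C(2) = 1 + C(1) + C(0) = 1 + 1 + 1 = 3
C(3) = 1 + C(2) + C(1) = 1 + 3 + 1 = 5
C(4) = 1 + C(3) + C(2) = 1 + 5 + 3 = 9
cnt = C(4) = 9

Final answer: 9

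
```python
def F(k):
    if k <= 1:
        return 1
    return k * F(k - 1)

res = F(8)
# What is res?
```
Call trace:
F(k=8)
  F(k=7)
    F(k=6)
      F(k=5)
        F(k=4)
          F(k=3)
            F(k=2)
              F(k=1)
              -> return 1
            -> return 2
          -> return 6
        -> return 24
      -> return 120
    -> return 720
  -> return 5040
-> return 40320

Final answer: 40320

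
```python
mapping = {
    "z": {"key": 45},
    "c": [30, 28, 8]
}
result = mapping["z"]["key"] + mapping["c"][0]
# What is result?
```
Trace:
  mapping={'z': {'key': 45}, 'c': [30, 28, 8]}
  mapping={'z': {'key': 45}, 'c': [30, 28, 8]}, result=75

Final answer: 75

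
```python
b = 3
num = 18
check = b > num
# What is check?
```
Trace:
  b=3
  b=3, num=18
  b=3, num=18, check=False

Final answer: False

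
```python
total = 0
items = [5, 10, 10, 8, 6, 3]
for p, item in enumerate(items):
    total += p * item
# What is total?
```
Trace:
  total=0
  total=0, p=0, item=5
  total=10, p=1, item=10
  total=30, p=2, item=10
  total=54, p=3, item=8
  total=78, p=4, item=6
  total=93, p=5, item=3

Final answer: 93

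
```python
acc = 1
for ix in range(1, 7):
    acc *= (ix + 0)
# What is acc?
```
Trace:
  acc=1
  acc=1, ix=1
  acc=2, ix=2
  acc=6, ix=3
  acc=24, ix=4
  acc=120, ix=5
  acc=720, ix=6

Final answer: 720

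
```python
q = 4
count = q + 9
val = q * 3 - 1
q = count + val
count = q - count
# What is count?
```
Trace:
  q=4
  q=4, count=13
  q=4, count=13, val=11
  q=24, count=13, val=11
  q=24, count=11, val=11

Final answer: 11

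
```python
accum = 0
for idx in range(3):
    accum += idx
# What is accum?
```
Trace:
  accum=0
  accum=0, idx=0
  accum=1, idx=1
  accum=3, idx=2

Final answer: 3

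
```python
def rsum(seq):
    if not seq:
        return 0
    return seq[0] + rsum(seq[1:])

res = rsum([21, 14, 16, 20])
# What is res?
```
Call trace:
rsum(seq=[21, 14, 16, 20])
  rsum(seq=[14, 16, 20])
    rsum(seq=[16, 20])
      rsum(seq=[20])
        rsum(seq=[])
        -> return 0
      -> return 20
    -> return 36
  -> return 50
-> return 71

Final answer: 71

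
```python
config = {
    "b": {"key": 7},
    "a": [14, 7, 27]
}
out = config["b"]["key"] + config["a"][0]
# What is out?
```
Trace:
  config={'b': {'key': 7}, 'a': [14, 7, 27]}
  config={'b': {'key': 7}, 'a': [14, 7, 27]}, out=21

Final answer: 21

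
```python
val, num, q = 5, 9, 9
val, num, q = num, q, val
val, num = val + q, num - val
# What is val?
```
Trace:
  val=5, num=9, q=9
  val=9, num=9, q=5
  val=14, num=0, q=5

Final answer: 14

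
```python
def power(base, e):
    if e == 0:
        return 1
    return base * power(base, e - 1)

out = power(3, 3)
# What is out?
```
Call trace:
power(base=3, e=3)
  power(base=3, e=2)
    power(base=3, e=1)
      power(base=3, e=0)
      -> return 1
    -> return 3
  -> return 9
-> return 27

Final answer: 27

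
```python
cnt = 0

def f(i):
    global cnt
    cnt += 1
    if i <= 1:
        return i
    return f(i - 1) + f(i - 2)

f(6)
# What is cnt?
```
Call trace (a repeated sub-call is expanded the first time; later identical calls just restate its return value):
f(i=6)
  f(i=5)
    f(i=4)
      f(i=3)
        f(i=2)
          f(i=1)
          -> return 1
          f(i=0)
          -> return 0
        -> return 1
        f(i=1)
        -> return 1
      -> return 2
      f(i=2) -> return 1  (same call as traced above)
    -> return 3
    f(i=3) -> return 2  (same call as traced above)
  -> return 5
  f(i=4) -> return 3  (same call as traced above)
-> return 8

cnt is incremented once per call, so count the calls in each subtree. Let C(i) = number of calls made by f(i).
C(0) = C(1) = 1 (base case, no recursion); C(i) = 1 + C(i - 1) + C(i - 2) otherwise.
C(2) = 1 + C(1) + C(0) = 1 + 1 + 1 = 3
C(3) = 1 + C(2) + C(1) = 1 + 3 + 1 = 5
C(4) = 1 + C(3) + C(2) = 1 + 5 + 3 = 9
C(5) = 1 + C(4) + C(3) = 1 + 9 + 5 = 15
C(6) = 1 + C(5) + C(4) = 1 + 15 + 9 = 25
cnt = C(6) = 25

Final answer: 25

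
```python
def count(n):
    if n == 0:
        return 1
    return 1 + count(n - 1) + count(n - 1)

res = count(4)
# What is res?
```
Call trace (a repeated sub-call is expanded the first time; later identical calls just restate its return value):
count(n=4)
  count(n=3)
    count(n=2)
      count(n=1)
        count(n=0)
        -> return 1
        count(n=0)
        -> return 1
      -> return 3
      count(n=1) -> return 3  (same call as traced above)
    -> return 7
    count(n=2) -> return 7  (same call as traced above)
  -> return 15
  count(n=3) -> return 15  (same call as traced above)
-> return 31

Final answer: 31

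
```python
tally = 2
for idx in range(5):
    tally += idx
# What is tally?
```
Trace:
  tally=2
  tally=2, idx=0
  tally=3, idx=1
  tally=5, idx=2
  tally=8, idx=3
  tally=12, idx=4

Final answer: 12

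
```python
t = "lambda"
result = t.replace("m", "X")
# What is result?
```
Trace:
  t='lambda'
  t='lambda', result='laXbda'

Final answer: 'laXbda'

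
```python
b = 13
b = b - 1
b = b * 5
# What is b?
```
Trace:
  b=13
  b=12
  b=60

Final answer: 60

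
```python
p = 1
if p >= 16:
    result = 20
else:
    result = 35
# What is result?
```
Trace:
  p=1
  p=1, result=35

Final answer: 35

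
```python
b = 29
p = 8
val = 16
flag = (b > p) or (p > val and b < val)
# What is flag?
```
Trace:
  b=29
  b=29, p=8
  b=29, p=8, val=16
  b=29, p=8, val=16, flag=True

Final answer: True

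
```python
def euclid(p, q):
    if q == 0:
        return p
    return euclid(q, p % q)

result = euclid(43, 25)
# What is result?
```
Call trace:
euclid(p=43, q=25)
  euclid(p=25, q=18)
    euclid(p=18, q=7)
      euclid(p=7, q=4)
        euclid(p=4, q=3)
          euclid(p=3, q=1)
            euclid(p=1, q=0)
            -> return 1
          -> return 1
        -> return 1
      -> return 1
    -> return 1
  -> return 1
-> return 1

Final answer: 1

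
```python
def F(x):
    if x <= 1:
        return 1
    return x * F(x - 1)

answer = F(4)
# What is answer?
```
Call trace:
F(x=4)
  F(x=3)
    F(x=2)
      F(x=1)
      -> return 1
    -> return 2
  -> return 6
-> return 24

Final answer: 24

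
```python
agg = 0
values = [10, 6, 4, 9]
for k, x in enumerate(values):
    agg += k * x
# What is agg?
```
Trace:
  agg=0
  agg=0, k=0, x=10
  agg=6, k=1, x=6
  agg=14, k=2, x=4
  agg=41, k=3, x=9

Final answer: 41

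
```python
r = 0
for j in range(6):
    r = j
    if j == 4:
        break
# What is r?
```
Trace:
  r=0
  r=0, j=0
  r=1, j=1
  r=2, j=2
  r=3, j=3
  r=4, j=4

Final answer: 4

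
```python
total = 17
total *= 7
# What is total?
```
Trace:
  total=17
  total=119

Final answer: 119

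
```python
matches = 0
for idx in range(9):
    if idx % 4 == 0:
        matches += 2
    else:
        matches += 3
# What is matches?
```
Trace:
  matches=0
  matches=2, idx=0
  matches=5, idx=1
  matches=8, idx=2
  matches=11, idx=3
  matches=13, idx=4
  matches=16, idx=5
  matches=19, idx=6
  matches=22, idx=7
  matches=24, idx=8

Final answer: 24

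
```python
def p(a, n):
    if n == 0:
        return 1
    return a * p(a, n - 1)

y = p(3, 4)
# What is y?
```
Call trace:
p(a=3, n=4)
  p(a=3, n=3)
    p(a=3, n=2)
      p(a=3, n=1)
        p(a=3, n=0)
        -> return 1
      -> return 3
    -> return 9
  -> return 27
-> return 81

Final answer: 81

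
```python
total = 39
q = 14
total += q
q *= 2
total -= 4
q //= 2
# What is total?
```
Trace:
  total=39
  total=39, q=14
  total=53, q=14
  total=53, q=28
  total=49, q=28
  total=49, q=14

Final answer: 49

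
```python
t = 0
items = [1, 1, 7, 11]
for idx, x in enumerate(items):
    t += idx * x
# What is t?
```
Trace:
  t=0
  t=0, idx=0, x=1
  t=1, idx=1, x=1
  t=15, idx=2, x=7
  t=48, idx=3, x=11

Final answer: 48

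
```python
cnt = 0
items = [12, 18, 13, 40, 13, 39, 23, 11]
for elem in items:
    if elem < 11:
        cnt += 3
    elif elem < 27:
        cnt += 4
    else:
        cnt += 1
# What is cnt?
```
Trace:
  cnt=0
  cnt=4, elem=12
  cnt=8, elem=18
  cnt=12, elem=13
  cnt=13, elem=40
  cnt=17, elem=13
  cnt=18, elem=39
  cnt=22, elem=23
  cnt=26, elem=11

Final answer: 26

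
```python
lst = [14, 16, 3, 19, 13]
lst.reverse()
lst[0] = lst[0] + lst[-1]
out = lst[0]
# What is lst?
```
Trace:
  lst=[14, 16, 3, 19, 13]
  lst=[13, 19, 3, 16, 14]
  lst=[27, 19, 3, 16, 14]
  lst=[27, 19, 3, 16, 14], out=27

Final answer: [27, 19, 3, 16, 14]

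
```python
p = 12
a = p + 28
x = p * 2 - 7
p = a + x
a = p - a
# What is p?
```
Trace:
  p=12
  p=12, a=40
  p=12, a=40, x=17
  p=57, a=40, x=17
  p=57, a=17, x=17

Final answer: 57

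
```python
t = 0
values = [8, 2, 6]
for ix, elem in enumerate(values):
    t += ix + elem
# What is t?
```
Trace:
  t=0
  t=8, ix=0, elem=8
  t=11, ix=1, elem=2
  t=19, ix=2, elem=6

Final answer: 19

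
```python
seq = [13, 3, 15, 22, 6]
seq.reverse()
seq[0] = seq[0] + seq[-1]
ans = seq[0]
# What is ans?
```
Trace:
  seq=[13, 3, 15, 22, 6]
  seq=[6, 22, 15, 3, 13]
  seq=[19, 22, 15, 3, 13]
  seq=[19, 22, 15, 3, 13], ans=19

Final answer: 19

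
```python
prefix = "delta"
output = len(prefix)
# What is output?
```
Trace:
  prefix='delta'
  prefix='delta', output=5

Final answer: 5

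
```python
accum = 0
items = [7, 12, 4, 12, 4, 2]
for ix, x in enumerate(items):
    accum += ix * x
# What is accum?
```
Trace:
  accum=0
  accum=0, ix=0, x=7
  accum=12, ix=1, x=12
  accum=20, ix=2, x=4
  accum=56, ix=3, x=12
  accum=72, ix=4, x=4
  accum=82, ix=5, x=2

Final answer: 82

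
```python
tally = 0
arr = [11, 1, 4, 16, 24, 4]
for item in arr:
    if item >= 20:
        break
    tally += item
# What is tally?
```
Trace:
  tally=0
  tally=11, item=11
  tally=12, item=1
  tally=16, item=4
  tally=32, item=16
  tally=32, item=24

Final answer: 32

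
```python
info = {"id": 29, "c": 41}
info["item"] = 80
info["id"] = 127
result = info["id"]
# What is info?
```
Trace:
  info={'id': 29, 'c': 41}
  info={'id': 29, 'c': 41, 'item': 80}
  info={'id': 127, 'c': 41, 'item': 80}
  info={'id': 127, 'c': 41, 'item': 80}, result=127

Final answer: {'id': 127, 'c': 41, 'item': 80}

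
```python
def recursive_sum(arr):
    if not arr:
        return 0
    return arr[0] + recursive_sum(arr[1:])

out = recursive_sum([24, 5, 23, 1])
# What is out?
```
Call trace:
recursive_sum(arr=[24, 5, 23, 1])
  recursive_sum(arr=[5, 23, 1])
    recursive_sum(arr=[23, 1])
      recursive_sum(arr=[1])
        recursive_sum(arr=[])
        -> return 0
      -> return 1
    -> return 24
  -> return 29
-> return 53

Final answer: 53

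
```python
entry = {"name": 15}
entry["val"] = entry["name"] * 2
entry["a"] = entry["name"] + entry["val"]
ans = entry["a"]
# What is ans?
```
Trace:
  entry={'name': 15}
  entry={'name': 15, 'val': 30}
  entry={'name': 15, 'val': 30, 'a': 45}
  entry={'name': 15, 'val': 30, 'a': 45}, ans=45

Final answer: 45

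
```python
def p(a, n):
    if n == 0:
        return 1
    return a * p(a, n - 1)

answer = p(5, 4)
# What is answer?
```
Call trace:
p(a=5, n=4)
  p(a=5, n=3)
    p(a=5, n=2)
      p(a=5, n=1)
        p(a=5, n=0)
        -> return 1
      -> return 5
    -> return 25
  -> return 125
-> return 625

Final answer: 625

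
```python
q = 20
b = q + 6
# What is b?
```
Trace:
  q=20
  q=20, b=26

Final answer: 26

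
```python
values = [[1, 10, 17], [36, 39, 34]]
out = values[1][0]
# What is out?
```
Trace:
  values=[[1, 10, 17], [36, 39, 34]]
  values=[[1, 10, 17], [36, 39, 34]], out=36

Final answer: 36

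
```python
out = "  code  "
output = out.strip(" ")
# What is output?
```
Trace:
  out='  code  '
  out='  code  ', output='code'

Final answer: 'code'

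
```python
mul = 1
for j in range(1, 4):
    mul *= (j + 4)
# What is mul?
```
Trace:
  mul=1
  mul=5, j=1
  mul=30, j=2
  mul=210, j=3

Final answer: 210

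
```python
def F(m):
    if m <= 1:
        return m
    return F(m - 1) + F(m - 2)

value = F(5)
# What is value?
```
Call trace (a repeated sub-call is expanded the first time; later identical calls just restate its return value):
F(m=5)
  F(m=4)
    F(m=3)
      F(m=2)
        F(m=1)
        -> return 1
        F(m=0)
        -> return 0
      -> return 1
      F(m=1)
      -> return 1
    -> return 2
    F(m=2) -> return 1  (same call as traced above)
  -> return 3
  F(m=3) -> return 2  (same call as traced above)
-> return 5

Final answer: 5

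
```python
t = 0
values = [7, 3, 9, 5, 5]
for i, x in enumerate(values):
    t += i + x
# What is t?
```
Trace:
  t=0
  t=7, i=0, x=7
  t=11, i=1, x=3
  t=22, i=2, x=9
  t=30, i=3, x=5
  t=39, i=4, x=5

Final answer: 39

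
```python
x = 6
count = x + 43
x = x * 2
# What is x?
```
Trace:
  x=6
  x=6, count=49
  x=12, count=49

Final answer: 12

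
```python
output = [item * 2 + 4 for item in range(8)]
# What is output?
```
Trace:
  item=0
  item=1
  item=2
  item=3
  item=4
  item=5
  item=6
  item=7
  output=[4, 6, 8, 10, 12, 14, 16, 18]

Final answer: [4, 6, 8, 10, 12, 14, 16, 18]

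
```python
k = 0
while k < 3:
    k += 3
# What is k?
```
Trace:
  k=0
  k=3

Final answer: 3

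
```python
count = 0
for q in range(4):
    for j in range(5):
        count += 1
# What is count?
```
Trace:
  count=0
  count=1, q=0, j=0
  count=2, q=0, j=1
  count=3, q=0, j=2
  count=4, q=0, j=3
  count=5, q=0, j=4
  count=6, q=1, j=0
  count=7, q=1, j=1
  count=8, q=1, j=2
  count=9, q=1, j=3
  count=10, q=1, j=4
  count=11, q=2, j=0
  count=12, q=2, j=1
  count=13, q=2, j=2
  count=14, q=2, j=3
  count=15, q=2, j=4
  count=16, q=3, j=0
  count=17, q=3, j=1
  count=18, q=3, j=2
  count=19, q=3, j=3
  count=20, q=3, j=4

Final answer: 20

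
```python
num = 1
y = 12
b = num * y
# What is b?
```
Trace:
  num=1
  num=1, y=12
  num=1, y=12, b=12

Final answer: 12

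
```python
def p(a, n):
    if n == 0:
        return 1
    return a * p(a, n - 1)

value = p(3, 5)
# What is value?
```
Call trace:
p(a=3, n=5)
  p(a=3, n=4)
    p(a=3, n=3)
      p(a=3, n=2)
        p(a=3, n=1)
          p(a=3, n=0)
          -> return 1
        -> return 3
      -> return 9
    -> return 27
  -> return 81
-> return 243

Final answer: 243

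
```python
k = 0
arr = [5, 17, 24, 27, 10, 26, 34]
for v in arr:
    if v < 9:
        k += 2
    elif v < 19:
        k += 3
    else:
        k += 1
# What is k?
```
Trace:
  k=0
  k=2, v=5
  k=5, v=17
  k=6, v=24
  k=7, v=27
  k=10, v=10
  k=11, v=26
  k=12, v=34

Final answer: 12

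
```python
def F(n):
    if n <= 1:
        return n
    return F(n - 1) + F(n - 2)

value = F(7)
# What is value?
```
Call trace (a repeated sub-call is expanded the first time; later identical calls just restate its return value):
F(n=7)
  F(n=6)
    F(n=5)
      F(n=4)
        F(n=3)
          F(n=2)
            F(n=1)
            -> return 1
            F(n=0)
            -> return 0
          -> return 1
          F(n=1)
          -> return 1
        -> return 2
        F(n=2) -> return 1  (same call as traced above)
      -> return 3
      F(n=3) -> return 2  (same call as traced above)
    -> return 5
    F(n=4) -> return 3  (same call as traced above)
  -> return 8
  F(n=5) -> return 5  (same call as traced above)
-> return 13

Final answer: 13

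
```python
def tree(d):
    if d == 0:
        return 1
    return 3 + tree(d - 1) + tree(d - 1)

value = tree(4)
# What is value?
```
Call trace (a repeated sub-call is expanded the first time; later identical calls just restate its return value):
tree(d=4)
  tree(d=3)
    tree(d=2)
      tree(d=1)
        tree(d=0)
        -> return 1
        tree(d=0)
        -> return 1
      -> return 5
      tree(d=1) -> return 5  (same call as traced above)
    -> return 13
    tree(d=2) -> return 13  (same call as traced above)
  -> return 29
  tree(d=3) -> return 29  (same call as traced above)
-> return 61

Final answer: 61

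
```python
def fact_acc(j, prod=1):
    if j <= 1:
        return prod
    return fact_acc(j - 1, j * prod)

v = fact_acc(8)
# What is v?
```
Call trace:
fact_acc(j=8, prod=1)
  fact_acc(j=7, prod=8)
    fact_acc(j=6, prod=56)
      fact_acc(j=5, prod=336)
        fact_acc(j=4, prod=1680)
          fact_acc(j=3, prod=6720)
            fact_acc(j=2, prod=20160)
              fact_acc(j=1, prod=40320)
              -> return 40320
            -> return 40320
          -> return 40320
        -> return 40320
      -> return 40320
    -> return 40320
  -> return 40320
-> return 40320

Final answer: 40320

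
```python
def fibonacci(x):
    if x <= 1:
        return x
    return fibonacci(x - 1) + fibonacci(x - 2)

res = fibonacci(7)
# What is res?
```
Call trace (a repeated sub-call is expanded the first time; later identical calls just restate its return value):
fibonacci(x=7)
  fibonacci(x=6)
    fibonacci(x=5)
      fibonacci(x=4)
        fibonacci(x=3)
          fibonacci(x=2)
            fibonacci(x=1)
            -> return 1
            fibonacci(x=0)
            -> return 0
          -> return 1
          fibonacci(x=1)
          -> return 1
        -> return 2
        fibonacci(x=2) -> return 1  (same call as traced above)
      -> return 3
      fibonacci(x=3) -> return 2  (same call as traced above)
    -> return 5
    fibonacci(x=4) -> return 3  (same call as traced above)
  -> return 8
  fibonacci(x=5) -> return 5  (same call as traced above)
-> return 13

Final answer: 13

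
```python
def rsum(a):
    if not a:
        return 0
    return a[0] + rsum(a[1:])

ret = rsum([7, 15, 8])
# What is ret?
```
Call trace:
rsum(a=[7, 15, 8])
  rsum(a=[15, 8])
    rsum(a=[8])
      rsum(a=[])
      -> return 0
    -> return 8
  -> return 23
-> return 30

Final answer: 30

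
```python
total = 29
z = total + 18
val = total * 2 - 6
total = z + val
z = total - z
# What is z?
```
Trace:
  total=29
  total=29, z=47
  total=29, z=47, val=52
  total=99, z=47, val=52
  total=99, z=52, val=52

Final answer: 52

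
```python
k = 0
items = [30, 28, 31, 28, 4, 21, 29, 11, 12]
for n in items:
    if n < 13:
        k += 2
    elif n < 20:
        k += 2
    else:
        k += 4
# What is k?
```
Trace:
  k=0
  k=4, n=30
  k=8, n=28
  k=12, n=31
  k=16, n=28
  k=18, n=4
  k=22, n=21
  k=26, n=29
  k=28, n=11
  k=30, n=12

Final answer: 30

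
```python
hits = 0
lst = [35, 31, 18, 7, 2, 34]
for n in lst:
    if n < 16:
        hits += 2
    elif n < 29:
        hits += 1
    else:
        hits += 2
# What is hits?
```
Trace:
  hits=0
  hits=2, n=35
  hits=4, n=31
  hits=5, n=18
  hits=7, n=7
  hits=9, n=2
  hits=11, n=34

Final answer: 11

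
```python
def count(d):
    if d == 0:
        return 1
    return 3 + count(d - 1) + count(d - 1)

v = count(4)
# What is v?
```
Call trace (a repeated sub-call is expanded the first time; later identical calls just restate its return value):
count(d=4)
  count(d=3)
    count(d=2)
      count(d=1)
        count(d=0)
        -> return 1
        count(d=0)
        -> return 1
      -> return 5
      count(d=1) -> return 5  (same call as traced above)
    -> return 13
    count(d=2) -> return 13  (same call as traced above)
  -> return 29
  count(d=3) -> return 29  (same call as traced above)
-> return 61

Final answer: 61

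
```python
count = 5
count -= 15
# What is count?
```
Trace:
  count=5
  count=-10

Final answer: -10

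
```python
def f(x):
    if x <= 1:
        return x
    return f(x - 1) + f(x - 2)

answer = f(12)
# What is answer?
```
Call trace (a repeated sub-call is expanded the first time; later identical calls just restate its return value):
f(x=12)
  f(x=11)
    f(x=10)
      f(x=9)
        f(x=8)
          f(x=7)
            f(x=6)
              f(x=5)
                f(x=4)
                  f(x=3)
                    f(x=2)
                      f(x=1)
                      -> return 1
                      f(x=0)
                      -> return 0
                    -> return 1
                    f(x=1)
                    -> return 1
                  -> return 2
                  f(x=2) -> return 1  (same call as traced above)
                -> return 3
                f(x=3) -> return 2  (same call as traced above)
              -> return 5
              f(x=4) -> return 3  (same call as traced above)
            -> return 8
            f(x=5) -> return 5  (same call as traced above)
          -> return 13
          f(x=6) -> return 8  (same call as traced above)
        -> return 21
        f(x=7) -> return 13  (same call as traced above)
      -> return 34
      f(x=8) -> return 21  (same call as traced above)
    -> return 55
    f(x=9) -> return 34  (same call as traced above)
  -> return 89
  f(x=10) -> return 55  (same call as traced above)
-> return 144

Final answer: 144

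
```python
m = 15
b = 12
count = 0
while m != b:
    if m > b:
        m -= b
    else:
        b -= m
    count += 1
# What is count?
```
Trace:
  m=15
  m=15, b=12
  m=15, b=12, count=0
  m=3, b=12, count=1
  m=3, b=9, count=2
  m=3, b=6, count=3
  m=3, b=3, count=4

Final answer: 4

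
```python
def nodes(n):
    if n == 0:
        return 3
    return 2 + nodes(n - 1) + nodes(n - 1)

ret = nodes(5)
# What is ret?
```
Call trace (a repeated sub-call is expanded the first time; later identical calls just restate its return value):
nodes(n=5)
  nodes(n=4)
    nodes(n=3)
      nodes(n=2)
        nodes(n=1)
          nodes(n=0)
          -> return 3
          nodes(n=0)
          -> return 3
        -> return 8
        nodes(n=1) -> return 8  (same call as traced above)
      -> return 18
      nodes(n=2) -> return 18  (same call as traced above)
    -> return 38
    nodes(n=3) -> return 38  (same call as traced above)
  -> return 78
  nodes(n=4) -> return 78  (same call as traced above)
-> return 158

Final answer: 158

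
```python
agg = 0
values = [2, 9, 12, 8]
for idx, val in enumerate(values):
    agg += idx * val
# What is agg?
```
Trace:
  agg=0
  agg=0, idx=0, val=2
  agg=9, idx=1, val=9
  agg=33, idx=2, val=12
  agg=57, idx=3, val=8

Final answer: 57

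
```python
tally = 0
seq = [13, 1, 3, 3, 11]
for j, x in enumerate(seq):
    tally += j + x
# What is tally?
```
Trace:
  tally=0
  tally=13, j=0, x=13
  tally=15, j=1, x=1
  tally=20, j=2, x=3
  tally=26, j=3, x=3
  tally=41, j=4, x=11

Final answer: 41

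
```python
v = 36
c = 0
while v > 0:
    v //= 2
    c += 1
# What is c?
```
Trace:
  v=36
  v=36, c=0
  v=18, c=1
  v=9, c=2
  v=4, c=3
  v=2, c=4
  v=1, c=5
  v=0, c=6

Final answer: 6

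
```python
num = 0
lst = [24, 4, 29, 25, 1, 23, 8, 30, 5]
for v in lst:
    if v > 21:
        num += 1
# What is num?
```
Trace:
  num=0
  num=1, v=24
  num=1, v=4
  num=2, v=29
  num=3, v=25
  num=3, v=1
  num=4, v=23
  num=4, v=8
  num=5, v=30
  num=5, v=5

Final answer: 5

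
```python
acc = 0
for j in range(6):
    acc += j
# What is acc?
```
Trace:
  acc=0
  acc=0, j=0
  acc=1, j=1
  acc=3, j=2
  acc=6, j=3
  acc=10, j=4
  acc=15, j=5

Final answer: 15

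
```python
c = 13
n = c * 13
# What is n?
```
Trace:
  c=13
  c=13, n=169

Final answer: 169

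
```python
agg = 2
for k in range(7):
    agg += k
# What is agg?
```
Trace:
  agg=2
  agg=2, k=0
  agg=3, k=1
  agg=5, k=2
  agg=8, k=3
  agg=12, k=4
  agg=17, k=5
  agg=23, k=6

Final answer: 23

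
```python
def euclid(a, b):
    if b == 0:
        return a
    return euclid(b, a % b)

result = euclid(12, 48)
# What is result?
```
Call trace:
euclid(a=12, b=48)
  euclid(a=48, b=12)
    euclid(a=12, b=0)
    -> return 12
  -> return 12
-> return 12

Final answer: 12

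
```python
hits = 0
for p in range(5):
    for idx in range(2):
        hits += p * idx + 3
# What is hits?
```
Trace:
  hits=0
  hits=3, p=0, idx=0
  hits=6, p=0, idx=1
  hits=9, p=1, idx=0
  hits=13, p=1, idx=1
  hits=16, p=2, idx=0
  hits=21, p=2, idx=1
  hits=24, p=3, idx=0
  hits=30, p=3, idx=1
  hits=33, p=4, idx=0
  hits=40, p=4, idx=1

Final answer: 40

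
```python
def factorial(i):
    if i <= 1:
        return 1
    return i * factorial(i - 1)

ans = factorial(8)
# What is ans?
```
Call trace:
factorial(i=8)
  factorial(i=7)
    factorial(i=6)
      factorial(i=5)
        factorial(i=4)
          factorial(i=3)
            factorial(i=2)
              factorial(i=1)
              -> return 1
            -> return 2
          -> return 6
        -> return 24
      -> return 120
    -> return 720
  -> return 5040
-> return 40320

Final answer: 40320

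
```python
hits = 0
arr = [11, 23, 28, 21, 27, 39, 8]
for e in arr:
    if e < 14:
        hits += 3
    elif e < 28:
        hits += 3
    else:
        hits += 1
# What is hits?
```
Trace:
  hits=0
  hits=3, e=11
  hits=6, e=23
  hits=7, e=28
  hits=10, e=21
  hits=13, e=27
  hits=14, e=39
  hits=17, e=8

Final answer: 17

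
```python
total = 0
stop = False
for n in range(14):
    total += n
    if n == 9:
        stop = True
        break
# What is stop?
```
Trace:
  total=0
  total=0, stop=False
  total=0, stop=False, n=0
  total=1, stop=False, n=1
  total=3, stop=False, n=2
  total=6, stop=False, n=3
  total=10, stop=False, n=4
  total=15, stop=False, n=5
  total=21, stop=False, n=6
  total=28, stop=False, n=7
  total=36, stop=False, n=8
  total=45, stop=True, n=9

Final answer: True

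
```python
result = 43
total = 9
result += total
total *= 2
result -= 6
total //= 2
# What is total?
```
Trace:
  result=43
  result=43, total=9
  result=52, total=9
  result=52, total=18
  result=46, total=18
  result=46, total=9

Final answer: 9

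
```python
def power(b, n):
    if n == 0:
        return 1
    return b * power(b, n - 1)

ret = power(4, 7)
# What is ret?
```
Call trace:
power(b=4, n=7)
  power(b=4, n=6)
    power(b=4, n=5)
      power(b=4, n=4)
        power(b=4, n=3)
          power(b=4, n=2)
            power(b=4, n=1)
              power(b=4, n=0)
              -> return 1
            -> return 4
          -> return 16
        -> return 64
      -> return 256
    -> return 1024
  -> return 4096
-> return 16384

Final answer: 16384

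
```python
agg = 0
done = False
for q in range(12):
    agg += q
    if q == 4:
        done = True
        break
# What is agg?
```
Trace:
  agg=0
  agg=0, done=False
  agg=0, done=False, q=0
  agg=1, done=False, q=1
  agg=3, done=False, q=2
  agg=6, done=False, q=3
  agg=10, done=True, q=4

Final answer: 10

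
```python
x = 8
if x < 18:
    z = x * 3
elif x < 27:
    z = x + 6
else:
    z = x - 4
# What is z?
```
Trace:
  x=8
  x=8, z=24

Final answer: 24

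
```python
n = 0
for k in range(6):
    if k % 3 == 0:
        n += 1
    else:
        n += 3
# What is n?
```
Trace:
  n=0
  n=1, k=0
  n=4, k=1
  n=7, k=2
  n=8, k=3
  n=11, k=4
  n=14, k=5

Final answer: 14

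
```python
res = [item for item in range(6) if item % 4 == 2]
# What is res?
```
Trace:
  item=0
  item=1
  item=2
  item=3
  item=4
  item=5
  res=[2]

Final answer: [2]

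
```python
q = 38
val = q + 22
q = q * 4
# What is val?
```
Trace:
  q=38
  q=38, val=60
  q=152, val=60

Final answer: 60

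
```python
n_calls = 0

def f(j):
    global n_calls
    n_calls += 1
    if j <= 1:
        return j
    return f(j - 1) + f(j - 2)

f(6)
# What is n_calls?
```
Call trace (a repeated sub-call is expanded the first time; later identical calls just restate its return value):
f(j=6)
  f(j=5)
    f(j=4)
      f(j=3)
        f(j=2)
          f(j=1)
          -> return 1
          f(j=0)
          -> return 0
        -> return 1
        f(j=1)
        -> return 1
      -> return 2
      f(j=2) -> return 1  (same call as traced above)
    -> return 3
    f(j=3) -> return 2  (same call as traced above)
  -> return 5
  f(j=4) -> return 3  (same call as traced above)
-> return 8

n_calls is incremented once per call, so count the calls in each subtree. Let C(j) = number of calls made by f(j).
C(0) = C(1) = 1 (base case, no recursion); C(j) = 1 + C(j - 1) + C(j - 2) otherwise.
C(2) = 1 + C(1) + C(0) = 1 + 1 + 1 = 3
C(3) = 1 + C(2) + C(1) = 1 + 3 + 1 = 5
C(4) = 1 + C(3) + C(2) = 1 + 5 + 3 = 9
C(5) = 1 + C(4) + C(3) = 1 + 9 + 5 = 15
C(6) = 1 + C(5) + C(4) = 1 + 15 + 9 = 25
n_calls = C(6) = 25

Final answer: 25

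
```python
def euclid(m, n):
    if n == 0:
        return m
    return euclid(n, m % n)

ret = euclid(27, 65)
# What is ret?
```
Call trace:
euclid(m=27, n=65)
  euclid(m=65, n=27)
    euclid(m=27, n=11)
      euclid(m=11, n=5)
        euclid(m=5, n=1)
          euclid(m=1, n=0)
          -> return 1
        -> return 1
      -> return 1
    -> return 1
  -> return 1
-> return 1

Final answer: 1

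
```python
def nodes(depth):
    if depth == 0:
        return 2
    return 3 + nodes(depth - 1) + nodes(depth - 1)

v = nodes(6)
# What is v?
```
Call trace (a repeated sub-call is expanded the first time; later identical calls just restate its return value):
nodes(depth=6)
  nodes(depth=5)
    nodes(depth=4)
      nodes(depth=3)
        nodes(depth=2)
          nodes(depth=1)
            nodes(depth=0)
            -> return 2
            nodes(depth=0)
            -> return 2
          -> return 7
          nodes(depth=1) -> return 7  (same call as traced above)
        -> return 17
        nodes(depth=2) -> return 17  (same call as traced above)
      -> return 37
      nodes(depth=3) -> return 37  (same call as traced above)
    -> return 77
    nodes(depth=4) -> return 77  (same call as traced above)
  -> return 157
  nodes(depth=5) -> return 157  (same call as traced above)
-> return 317

Final answer: 317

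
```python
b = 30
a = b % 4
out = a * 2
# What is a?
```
Trace:
  b=30
  b=30, a=2
  b=30, a=2, out=4

Final answer: 2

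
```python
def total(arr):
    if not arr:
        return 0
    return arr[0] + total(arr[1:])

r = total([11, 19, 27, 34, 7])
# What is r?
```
Call trace:
total(arr=[11, 19, 27, 34, 7])
  total(arr=[19, 27, 34, 7])
    total(arr=[27, 34, 7])
      total(arr=[34, 7])
        total(arr=[7])
          total(arr=[])
          -> return 0
        -> return 7
      -> return 41
    -> return 68
  -> return 87
-> return 98

Final answer: 98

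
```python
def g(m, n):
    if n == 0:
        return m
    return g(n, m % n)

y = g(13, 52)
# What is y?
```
Call trace:
g(m=13, n=52)
  g(m=52, n=13)
    g(m=13, n=0)
    -> return 13
  -> return 13
-> return 13

Final answer: 13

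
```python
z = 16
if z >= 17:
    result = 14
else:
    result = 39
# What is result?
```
Trace:
  z=16
  z=16, result=39

Final answer: 39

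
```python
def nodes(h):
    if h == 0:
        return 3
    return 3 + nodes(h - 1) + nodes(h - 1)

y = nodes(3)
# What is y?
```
Call trace (a repeated sub-call is expanded the first time; later identical calls just restate its return value):
nodes(h=3)
  nodes(h=2)
    nodes(h=1)
      nodes(h=0)
      -> return 3
      nodes(h=0)
      -> return 3
    -> return 9
    nodes(h=1) -> return 9  (same call as traced above)
  -> return 21
  nodes(h=2) -> return 21  (same call as traced above)
-> return 45

Final answer: 45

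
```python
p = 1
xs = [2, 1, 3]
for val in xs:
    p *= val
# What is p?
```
Trace:
  p=1
  p=2, val=2
  p=2, val=1
  p=6, val=3

Final answer: 6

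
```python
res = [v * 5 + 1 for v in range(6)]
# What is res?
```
Trace:
  v=0
  v=1
  v=2
  v=3
  v=4
  v=5
  res=[1, 6, 11, 16, 21, 26]

Final answer: [1, 6, 11, 16, 21, 26]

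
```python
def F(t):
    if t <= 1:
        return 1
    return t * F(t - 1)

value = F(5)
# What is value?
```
Call trace:
F(t=5)
  F(t=4)
    F(t=3)
      F(t=2)
        F(t=1)
        -> return 1
      -> return 2
    -> return 6
  -> return 24
-> return 120

Final answer: 120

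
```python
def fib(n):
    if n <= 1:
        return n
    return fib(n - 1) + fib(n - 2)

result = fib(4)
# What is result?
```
Call trace (a repeated sub-call is expanded the first time; later identical calls just restate its return value):
fib(n=4)
  fib(n=3)
    fib(n=2)
      fib(n=1)
      -> return 1
      fib(n=0)
      -> return 0
    -> return 1
    fib(n=1)
    -> return 1
  -> return 2
  fib(n=2) -> return 1  (same call as traced above)
-> return 3

Final answer: 3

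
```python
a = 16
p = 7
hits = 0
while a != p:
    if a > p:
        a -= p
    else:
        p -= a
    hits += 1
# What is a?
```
Trace:
  a=16
  a=16, p=7
  a=16, p=7, hits=0
  a=9, p=7, hits=1
  a=2, p=7, hits=2
  a=2, p=5, hits=3
  a=2, p=3, hits=4
  a=2, p=1, hits=5
  a=1, p=1, hits=6

Final answer: 1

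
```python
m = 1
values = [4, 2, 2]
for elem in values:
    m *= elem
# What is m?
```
Trace:
  m=1
  m=4, elem=4
  m=8, elem=2
  m=16, elem=2

Final answer: 16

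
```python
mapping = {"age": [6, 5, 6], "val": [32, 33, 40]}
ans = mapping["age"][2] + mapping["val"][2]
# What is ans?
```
Trace:
  mapping={'age': [6, 5, 6], 'val': [32, 33, 40]}
  mapping={'age': [6, 5, 6], 'val': [32, 33, 40]}, ans=46

Final answer: 46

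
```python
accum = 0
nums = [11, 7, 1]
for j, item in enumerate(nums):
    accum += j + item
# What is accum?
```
Trace:
  accum=0
  accum=11, j=0, item=11
  accum=19, j=1, item=7
  accum=22, j=2, item=1

Final answer: 22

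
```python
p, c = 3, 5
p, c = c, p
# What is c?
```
Trace:
  p=3, c=5
  p=5, c=3

Final answer: 3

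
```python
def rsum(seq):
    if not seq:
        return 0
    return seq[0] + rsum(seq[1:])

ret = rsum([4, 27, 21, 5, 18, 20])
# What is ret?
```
Call trace:
rsum(seq=[4, 27, 21, 5, 18, 20])
  rsum(seq=[27, 21, 5, 18, 20])
    rsum(seq=[21, 5, 18, 20])
      rsum(seq=[5, 18, 20])
        rsum(seq=[18, 20])
          rsum(seq=[20])
            rsum(seq=[])
            -> return 0
          -> return 20
        -> return 38
      -> return 43
    -> return 64
  -> return 91
-> return 95

Final answer: 95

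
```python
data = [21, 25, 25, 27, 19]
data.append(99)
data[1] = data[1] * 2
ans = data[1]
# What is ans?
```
Trace:
  data=[21, 25, 25, 27, 19]
  data=[21, 25, 25, 27, 19, 99]
  data=[21, 50, 25, 27, 19, 99]
  data=[21, 50, 25, 27, 19, 99], ans=50

Final answer: 50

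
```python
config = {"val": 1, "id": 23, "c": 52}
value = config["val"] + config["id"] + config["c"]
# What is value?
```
Trace:
  config={'val': 1, 'id': 23, 'c': 52}
  config={'val': 1, 'id': 23, 'c': 52}, value=76

Final answer: 76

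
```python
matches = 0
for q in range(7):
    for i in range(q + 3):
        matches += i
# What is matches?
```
Trace:
  matches=0
  matches=0, q=0, i=0
  matches=1, q=0, i=1
  matches=3, q=0, i=2
  matches=3, q=1, i=0
  matches=4, q=1, i=1
  matches=6, q=1, i=2
  matches=9, q=1, i=3
  matches=9, q=2, i=0
  matches=10, q=2, i=1
  matches=12, q=2, i=2
  matches=15, q=2, i=3
  matches=19, q=2, i=4
  matches=19, q=3, i=0
  matches=20, q=3, i=1
  matches=22, q=3, i=2
  matches=25, q=3, i=3
  matches=29, q=3, i=4
  matches=34, q=3, i=5
  matches=34, q=4, i=0
  matches=35, q=4, i=1
  matches=37, q=4, i=2
  matches=40, q=4, i=3
  matches=44, q=4, i=4
  matches=49, q=4, i=5
  matches=55, q=4, i=6
  matches=55, q=5, i=0
  matches=56, q=5, i=1
  matches=58, q=5, i=2
  matches=61, q=5, i=3
  matches=65, q=5, i=4
  matches=70, q=5, i=5
  matches=76, q=5, i=6
  matches=83, q=5, i=7
  matches=83, q=6, i=0
  matches=84, q=6, i=1
  matches=86, q=6, i=2
  matches=89, q=6, i=3
  matches=93, q=6, i=4
  matches=98, q=6, i=5
  matches=104, q=6, i=6
  matches=111, q=6, i=7
  matches=119, q=6, i=8

Final answer: 119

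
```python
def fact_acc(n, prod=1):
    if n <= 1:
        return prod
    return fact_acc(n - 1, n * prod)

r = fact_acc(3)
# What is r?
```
Call trace:
fact_acc(n=3, prod=1)
  fact_acc(n=2, prod=3)
    fact_acc(n=1, prod=6)
    -> return 6
  -> return 6
-> return 6

Final answer: 6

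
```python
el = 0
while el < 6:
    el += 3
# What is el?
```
Trace:
  el=0
  el=3
  el=6

Final answer: 6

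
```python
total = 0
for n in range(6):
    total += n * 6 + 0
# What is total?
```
Trace:
  total=0
  total=0, n=0
  total=6, n=1
  total=18, n=2
  total=36, n=3
  total=60, n=4
  total=90, n=5

Final answer: 90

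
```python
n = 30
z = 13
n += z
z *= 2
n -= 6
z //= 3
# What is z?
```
Trace:
  n=30
  n=30, z=13
  n=43, z=13
  n=43, z=26
  n=37, z=26
  n=37, z=8

Final answer: 8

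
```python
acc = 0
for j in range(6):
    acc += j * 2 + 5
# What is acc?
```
Trace:
  acc=0
  acc=5, j=0
  acc=12, j=1
  acc=21, j=2
  acc=32, j=3
  acc=45, j=4
  acc=60, j=5

Final answer: 60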